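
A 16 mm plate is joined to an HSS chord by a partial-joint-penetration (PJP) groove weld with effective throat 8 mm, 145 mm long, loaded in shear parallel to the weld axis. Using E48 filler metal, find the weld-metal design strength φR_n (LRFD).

E48XX → F_EXX = 480 MPa.
Effective throat (given) t_e = 8 mm.
A_we = 8 × 145 = 1160 mm².
F_nw = 0.6 F_EXX = 288 MPa.
φR_n = 0.75 × 288 × 1160 × 10⁻³ = 250.6 kN.

φR_n ≈ 251 kN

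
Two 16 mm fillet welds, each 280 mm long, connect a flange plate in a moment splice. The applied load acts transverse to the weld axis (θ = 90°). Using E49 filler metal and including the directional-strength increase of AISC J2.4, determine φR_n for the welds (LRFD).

E49XX → F_EXX = 490 MPa.
t_e = 0.707 × 16 = 11.31 mm; A_we = 11.31 × 560 = 6335 mm².
Directional factor: 1.0 + 0.5 sin^1.5(90°) = 1.5.
F_nw = 0.6 × 490 × 1.5 = 441 MPa.
φR_n = 0.75 × 441 × 6335 × 10⁻³ = 2095 kN.

φR_n ≈ 2100 kN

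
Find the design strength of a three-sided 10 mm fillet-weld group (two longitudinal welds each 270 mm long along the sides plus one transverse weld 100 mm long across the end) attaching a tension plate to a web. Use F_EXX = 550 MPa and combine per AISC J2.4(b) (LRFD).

t_e = 0.707 × 10 = 7.07 mm.
R_nwl = 0.6 × 550 × 7.07 × 540 × 10⁻³ = 1260 kN (longitudinal, 2 welds).
R_nwt = 0.6 × 550 × 7.07 × 100 × 10⁻³ = 233.3 kN (transverse, base value).
(i) R_nwl + R_nwt = 1493 kN; (ii) 0.85 R_nwl + 1.5 R_nwt = 1421 kN.
R_n = max = 1493 kN [governs: (i)]; φR_n = 1120 kN.

φR_n ≈ 1120 kN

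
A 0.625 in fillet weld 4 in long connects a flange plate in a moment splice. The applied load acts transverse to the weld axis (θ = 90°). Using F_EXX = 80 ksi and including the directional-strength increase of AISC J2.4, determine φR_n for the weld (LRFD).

t_e = 0.707 × 0.625 = 0.4419 in; A_we = 0.4419 × 4 = 1.767 in².
Directional factor: 1.0 + 0.5 sin^1.5(90°) = 1.5.
F_nw = 0.6 × 80 × 1.5 = 72 ksi.
φR_n = 0.75 × 72 × 1.767 = 95.44 kip.

φR_n ≈ 95.4 kip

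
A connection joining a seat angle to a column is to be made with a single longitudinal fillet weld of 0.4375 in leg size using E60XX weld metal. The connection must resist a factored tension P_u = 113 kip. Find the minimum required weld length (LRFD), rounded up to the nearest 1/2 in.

L = 14 in

E60XX → F_EXX = 60 ksi.
Throat t_e = 0.707 × 0.4375 = 0.3093 in.
φr_n = 0.75 × 0.6 × 60 × 0.3093 = 8.351 kip/in.
L_req = P_u / φr_n = 113 / 8.351 = 13.53 in total.
Round up → use L = 14 in.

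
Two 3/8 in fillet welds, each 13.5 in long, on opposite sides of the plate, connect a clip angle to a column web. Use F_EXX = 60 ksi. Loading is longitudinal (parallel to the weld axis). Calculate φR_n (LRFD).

φR_n ≈ 193 kips

Effective throat t_e = 0.707 × 0.375 = 0.2651 in.
Total length L = 27 in; A_we = 0.2651 × 27 = 7.158 in².
F_nw = 0.6 F_EXX = 0.6 × 60 = 36 ksi.
φR_n = 0.75 × 36 × 7.158 = 193.3 kips.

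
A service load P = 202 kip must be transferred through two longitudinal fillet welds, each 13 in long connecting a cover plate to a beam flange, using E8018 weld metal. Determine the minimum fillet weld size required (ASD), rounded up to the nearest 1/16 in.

E80XX → F_EXX = 80 ksi.
Total weld length L = 26 in.
Required throat t_e = P × Ω / (0.6 F_EXX × L) = 202 × 2.0 / (0.6 × 80 × 26) = 0.3237 in.
Required leg w = t_e / 0.707 = 0.4579 in → use 1/2 in.

w = 1/2 in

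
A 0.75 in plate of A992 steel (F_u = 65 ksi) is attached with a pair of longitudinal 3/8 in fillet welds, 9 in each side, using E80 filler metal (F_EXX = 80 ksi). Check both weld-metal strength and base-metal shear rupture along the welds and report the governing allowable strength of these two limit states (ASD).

R_n/Ω ≈ 115 kips (weld metal governs)

t_e = 0.707 × 0.375 = 0.2651 in; L = 18 in.
Weld metal: R_n/Ω = (1/2.0) × 0.6 × 80 × 0.2651 × 18 = 114.5 kips.
Base metal (shear rupture): R_n/Ω = (1/2.0) × 0.6 × 65 × 0.75 × 18 = 263.2 kips.
Governing: weld metal.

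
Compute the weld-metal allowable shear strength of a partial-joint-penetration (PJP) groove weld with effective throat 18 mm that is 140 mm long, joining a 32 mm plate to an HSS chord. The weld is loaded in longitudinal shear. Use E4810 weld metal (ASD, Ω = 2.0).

R_n/Ω ≈ 363 kN

E48XX → F_EXX = 480 MPa.
Effective throat (given) t_e = 18 mm.
A_we = 18 × 140 = 2520 mm².
F_nw = 0.6 F_EXX = 288 MPa.
R_n/Ω = (288 × 2520) / 2.0 × 10⁻³ = 362.9 kN.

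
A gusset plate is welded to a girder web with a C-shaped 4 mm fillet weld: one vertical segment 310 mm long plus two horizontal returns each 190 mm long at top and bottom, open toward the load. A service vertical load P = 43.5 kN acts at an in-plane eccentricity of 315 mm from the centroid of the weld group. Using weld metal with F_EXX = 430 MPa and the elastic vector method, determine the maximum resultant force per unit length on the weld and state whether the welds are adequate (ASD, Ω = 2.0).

f_max ≈ 245 N/mm; adequate

Total weld length L_w = 690 mm. Treat welds as unit-width lines.
Centroid: x̄ = 2×190×95 / 690 = 52.32 mm from the vertical weld.
Polar moment about centroid: J = I_x + I_y = [310³/12 + 2×190×155²] + [310×52.32² + 2(190³/12 + 190×42.68²)] = 14300000 mm³.
Direct shear f_v = P/L_w = 43.5×10³ / 690 = 63.04 N/mm (vertical).
Torsion M = P·e = 43.5×10³ × 315 = 13702000 N·mm.
Critical point at (x, y) = (137.7, 155) from centroid. f_tx = M·y/J = 148.6 N/mm; f_ty = M·x/J = 132 N/mm.
Resultant f_max = √[f_tx² + (f_v + f_ty)²] = √[148.6² + (63.04 + 132)²] = 245.2 N/mm.
Capacity per unit length: r_n/Ω = (1/2.0) × 0.6 × 430 × (0.707 × 4) = 364.8 N/mm.
245.2 ≤ 364.8 → adequate.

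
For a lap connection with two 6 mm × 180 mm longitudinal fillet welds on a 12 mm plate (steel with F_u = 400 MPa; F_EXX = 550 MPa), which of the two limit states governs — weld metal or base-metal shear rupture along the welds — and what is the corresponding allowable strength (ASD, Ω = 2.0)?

R_n/Ω ≈ 252 kN (weld metal governs)

t_e = 0.707 × 6 = 4.242 mm; L = 360 mm.
Weld metal: R_n/Ω = (1/2.0) × 0.6 × 550 × 4.242 × 360 × 10⁻³ = 252 kN.
Base metal (shear rupture): R_n/Ω = (1/2.0) × 0.6 × 400 × 12 × 360 × 10⁻³ = 518.4 kN.
Governing: weld metal.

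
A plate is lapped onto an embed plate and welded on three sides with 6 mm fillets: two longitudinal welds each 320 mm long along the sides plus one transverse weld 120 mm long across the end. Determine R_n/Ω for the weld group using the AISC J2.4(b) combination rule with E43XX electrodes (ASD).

E43XX → F_EXX = 430 MPa.
t_e = 0.707 × 6 = 4.242 mm.
R_nwl = 0.6 × 430 × 4.242 × 640 × 10⁻³ = 700.4 kN (longitudinal, 2 welds).
R_nwt = 0.6 × 430 × 4.242 × 120 × 10⁻³ = 131.3 kN (transverse, base value).
(i) R_nwl + R_nwt = 831.8 kN; (ii) 0.85 R_nwl + 1.5 R_nwt = 792.4 kN.
R_n = max = 831.8 kN [governs: (i)]; R_n/Ω = 415.9 kN.

R_n/Ω ≈ 416 kN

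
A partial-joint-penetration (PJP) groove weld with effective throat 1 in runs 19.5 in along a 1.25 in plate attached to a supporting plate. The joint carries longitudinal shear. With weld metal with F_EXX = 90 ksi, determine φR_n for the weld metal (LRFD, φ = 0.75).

φR_n ≈ 790 kip

Effective throat (given) t_e = 1 in.
A_we = 1 × 19.5 = 19.5 in².
F_nw = 0.6 F_EXX = 54 ksi.
φR_n = 0.75 × 54 × 19.5 = 789.8 kip.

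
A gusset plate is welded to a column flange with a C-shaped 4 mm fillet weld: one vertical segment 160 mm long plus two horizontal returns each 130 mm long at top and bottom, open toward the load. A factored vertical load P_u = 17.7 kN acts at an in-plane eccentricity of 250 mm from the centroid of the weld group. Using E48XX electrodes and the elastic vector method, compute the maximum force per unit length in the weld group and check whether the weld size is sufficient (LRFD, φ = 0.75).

f_max ≈ 224 N/mm; adequate

E48XX → F_EXX = 480 MPa.
Total weld length L_w = 420 mm. Treat welds as unit-width lines.
Centroid: x̄ = 2×130×65 / 420 = 40.24 mm from the vertical weld.
Polar moment about centroid: J = I_x + I_y = [160³/12 + 2×130×80²] + [160×40.24² + 2(130³/12 + 130×24.76²)] = 2790000 mm³.
Direct shear f_v = P/L_w = 17.7×10³ / 420 = 42.14 N/mm (vertical).
Torsion M = P·e = 17.7×10³ × 250 = 4425000 N·mm.
Critical point at (x, y) = (89.76, 80) from centroid. f_tx = M·y/J = 126.9 N/mm; f_ty = M·x/J = 142.4 N/mm.
Resultant f_max = √[f_tx² + (f_v + f_ty)²] = √[126.9² + (42.14 + 142.4)²] = 223.9 N/mm.
Capacity per unit length: φr_n = 0.75 × 0.6 × 480 × (0.707 × 4) = 610.8 N/mm.
223.9 ≤ 610.8 → adequate.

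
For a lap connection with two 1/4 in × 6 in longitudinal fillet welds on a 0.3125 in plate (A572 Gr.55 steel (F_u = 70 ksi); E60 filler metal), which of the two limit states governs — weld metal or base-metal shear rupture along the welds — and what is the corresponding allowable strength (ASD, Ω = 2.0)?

E60XX → F_EXX = 60 ksi.
t_e = 0.707 × 0.25 = 0.1767 in; L = 12 in.
Weld metal: R_n/Ω = (1/2.0) × 0.6 × 60 × 0.1767 × 12 = 38.18 kips.
Base metal (shear rupture): R_n/Ω = (1/2.0) × 0.6 × 70 × 0.3125 × 12 = 78.75 kips.
Governing: weld metal.

R_n/Ω ≈ 38.2 kips (weld metal governs)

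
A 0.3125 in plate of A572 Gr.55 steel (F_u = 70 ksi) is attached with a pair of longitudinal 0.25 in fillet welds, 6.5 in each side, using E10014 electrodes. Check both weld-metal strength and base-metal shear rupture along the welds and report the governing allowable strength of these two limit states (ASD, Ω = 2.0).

E100XX → F_EXX = 100 ksi.
t_e = 0.707 × 0.25 = 0.1767 in; L = 13 in.
Weld metal: R_n/Ω = (1/2.0) × 0.6 × 100 × 0.1767 × 13 = 68.93 kips.
Base metal (shear rupture): R_n/Ω = (1/2.0) × 0.6 × 70 × 0.3125 × 13 = 85.31 kips.
Governing: weld metal.

R_n/Ω ≈ 68.9 kips (weld metal governs)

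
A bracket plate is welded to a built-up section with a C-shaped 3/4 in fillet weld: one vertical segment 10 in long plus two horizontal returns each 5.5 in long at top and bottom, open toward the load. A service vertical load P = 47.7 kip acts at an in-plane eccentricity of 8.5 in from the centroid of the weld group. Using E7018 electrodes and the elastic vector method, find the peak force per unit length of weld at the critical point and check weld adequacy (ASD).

E70XX → F_EXX = 70 ksi.
Total weld length L_w = 21 in. Treat welds as unit-width lines.
Centroid: x̄ = 2×5.5×2.75 / 21 = 1.44 in from the vertical weld.
Polar moment about centroid: J = I_x + I_y = [10³/12 + 2×5.5×5²] + [10×1.44² + 2(5.5³/12 + 5.5×1.31²)] = 425.7 in³.
Direct shear f_v = P/L_w = 47.7 / 21 = 2.271 kip/in (vertical).
Torsion M = P·e = 47.7 × 8.5 = 405.45 kip·in.
Critical point at (x, y) = (4.06, 5) from centroid. f_tx = M·y/J = 4.762 kip/in; f_ty = M·x/J = 3.867 kip/in.
Resultant f_max = √[f_tx² + (f_v + f_ty)²] = √[4.762² + (2.271 + 3.867)²] = 7.769 kip/in.
Capacity per unit length: r_n/Ω = (1/2.0) × 0.6 × 70 × (0.707 × 0.75) = 11.14 kip/in.
7.769 ≤ 11.14 → adequate.

f_max ≈ 7.77 kip/in; adequate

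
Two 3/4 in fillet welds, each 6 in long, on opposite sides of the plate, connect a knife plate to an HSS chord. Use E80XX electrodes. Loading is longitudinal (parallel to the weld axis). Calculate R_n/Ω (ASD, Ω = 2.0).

E80XX → F_EXX = 80 ksi.
Effective throat t_e = 0.707 × 0.75 = 0.5302 in.
Total length L = 12 in; A_we = 0.5302 × 12 = 6.363 in².
F_nw = 0.6 F_EXX = 0.6 × 80 = 48 ksi.
R_n = 48 × 6.363 = 305.4 kips; R_n/Ω = 305.4/2.0 = 152.7 kips.

R_n/Ω ≈ 153 kips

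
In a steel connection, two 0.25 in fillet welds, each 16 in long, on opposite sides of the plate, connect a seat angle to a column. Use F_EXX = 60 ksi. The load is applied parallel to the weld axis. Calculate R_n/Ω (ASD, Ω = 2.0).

Effective throat t_e = 0.707 × 0.25 = 0.1767 in.
Total length L = 32 in; A_we = 0.1767 × 32 = 5.656 in².
F_nw = 0.6 F_EXX = 0.6 × 60 = 36 ksi.
R_n = 36 × 5.656 = 203.6 kip; R_n/Ω = 203.6/2.0 = 101.8 kip.

R_n/Ω ≈ 102 kip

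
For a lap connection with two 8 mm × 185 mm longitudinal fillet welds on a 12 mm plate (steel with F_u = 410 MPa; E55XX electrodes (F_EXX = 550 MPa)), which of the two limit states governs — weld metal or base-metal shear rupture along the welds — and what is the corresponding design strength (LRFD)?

φR_n ≈ 518 kN (weld metal governs)

t_e = 0.707 × 8 = 5.656 mm; L = 370 mm.
Weld metal: φR_n = 0.75 × 0.6 × 550 × 5.656 × 370 × 10⁻³ = 517.9 kN.
Base metal (shear rupture): φR_n = 0.75 × 0.6 × 410 × 12 × 370 × 10⁻³ = 819.2 kN.
Governing: weld metal.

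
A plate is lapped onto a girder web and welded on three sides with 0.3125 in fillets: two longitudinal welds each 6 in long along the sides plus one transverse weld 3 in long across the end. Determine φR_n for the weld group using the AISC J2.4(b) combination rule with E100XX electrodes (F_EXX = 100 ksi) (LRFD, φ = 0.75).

φR_n ≈ 149 kips

t_e = 0.707 × 0.3125 = 0.2209 in.
R_nwl = 0.6 × 100 × 0.2209 × 12 = 159.1 kips (longitudinal, 2 welds).
R_nwt = 0.6 × 100 × 0.2209 × 3 = 39.77 kips (transverse, base value).
(i) R_nwl + R_nwt = 198.8 kips; (ii) 0.85 R_nwl + 1.5 R_nwt = 194.9 kips.
R_n = max = 198.8 kips [governs: (i)]; φR_n = 149.1 kips.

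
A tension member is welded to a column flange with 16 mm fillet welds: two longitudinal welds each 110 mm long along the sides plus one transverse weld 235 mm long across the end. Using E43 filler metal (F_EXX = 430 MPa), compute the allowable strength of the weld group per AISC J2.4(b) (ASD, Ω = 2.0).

R_n/Ω ≈ 787 kN

t_e = 0.707 × 16 = 11.31 mm.
R_nwl = 0.6 × 430 × 11.31 × 220 × 10⁻³ = 642.1 kN (longitudinal, 2 welds).
R_nwt = 0.6 × 430 × 11.31 × 235 × 10⁻³ = 685.8 kN (transverse, base value).
(i) R_nwl + R_nwt = 1328 kN; (ii) 0.85 R_nwl + 1.5 R_nwt = 1575 kN.
R_n = max = 1575 kN [governs: (ii)]; R_n/Ω = 787.3 kN.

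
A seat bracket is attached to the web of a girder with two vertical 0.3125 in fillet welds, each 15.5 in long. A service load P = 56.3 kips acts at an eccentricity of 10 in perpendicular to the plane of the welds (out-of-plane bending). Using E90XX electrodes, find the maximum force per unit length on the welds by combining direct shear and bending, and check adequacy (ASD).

f_max ≈ 7.26 kip/in; NOT adequate

E90XX → F_EXX = 90 ksi.
L_w = 2 × 15.5 = 31 in; section modulus (unit throat) S = 2 × L²/6 = 80.08 in².
Direct shear f_v = P/L_w = 56.3/31 = 1.816 kip/in.
Moment M = P × e = 56.3 × 10 = 563 kip·in; bending f_b = M/S = 7.03 kip/in.
f_max = √(f_v² + f_b²) = √(1.816² + 7.03²) = 7.261 kip/in.
r_n/Ω = (1/2.0) × 0.6 × 90 × (0.707 × 0.3125) = 5.965 kip/in → NOT adequate.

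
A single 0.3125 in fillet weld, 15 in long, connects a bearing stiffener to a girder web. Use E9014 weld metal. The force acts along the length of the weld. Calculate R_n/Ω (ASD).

E90XX → F_EXX = 90 ksi.
Effective throat t_e = 0.707 × 0.3125 = 0.2209 in.
Total length L = 15 in; A_we = 0.2209 × 15 = 3.314 in².
F_nw = 0.6 F_EXX = 0.6 × 90 = 54 ksi.
R_n = 54 × 3.314 = 179 kips; R_n/Ω = 179/2.0 = 89.48 kips.

R_n/Ω ≈ 89.5 kips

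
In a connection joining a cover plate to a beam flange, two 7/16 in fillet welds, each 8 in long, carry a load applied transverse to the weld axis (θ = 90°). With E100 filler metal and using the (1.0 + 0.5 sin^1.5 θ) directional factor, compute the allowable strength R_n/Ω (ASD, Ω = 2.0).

E100XX → F_EXX = 100 ksi.
t_e = 0.707 × 0.4375 = 0.3093 in; A_we = 0.3093 × 16 = 4.949 in².
Directional factor: 1.0 + 0.5 sin^1.5(90°) = 1.5.
F_nw = 0.6 × 100 × 1.5 = 90 ksi.
R_n/Ω = (90 × 4.949) / 2.0 = 222.7 kip.

R_n/Ω ≈ 223 kip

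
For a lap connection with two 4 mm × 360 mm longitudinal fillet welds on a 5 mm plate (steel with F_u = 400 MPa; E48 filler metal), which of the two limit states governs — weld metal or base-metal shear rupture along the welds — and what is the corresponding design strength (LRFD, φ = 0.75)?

E48XX → F_EXX = 480 MPa.
t_e = 0.707 × 4 = 2.828 mm; L = 720 mm.
Weld metal: φR_n = 0.75 × 0.6 × 480 × 2.828 × 720 × 10⁻³ = 439.8 kN.
Base metal (shear rupture): φR_n = 0.75 × 0.6 × 400 × 5 × 720 × 10⁻³ = 648 kN.
Governing: weld metal.

φR_n ≈ 440 kN (weld metal governs)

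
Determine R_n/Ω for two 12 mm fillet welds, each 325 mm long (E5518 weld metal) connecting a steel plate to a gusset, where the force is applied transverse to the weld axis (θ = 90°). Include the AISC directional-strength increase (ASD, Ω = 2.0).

R_n/Ω ≈ 1360 kN

E55XX → F_EXX = 550 MPa.
t_e = 0.707 × 12 = 8.484 mm; A_we = 8.484 × 650 = 5515 mm².
Directional factor: 1.0 + 0.5 sin^1.5(90°) = 1.5.
F_nw = 0.6 × 550 × 1.5 = 495 MPa.
R_n/Ω = (495 × 5515) / 2.0 × 10⁻³ = 1365 kN.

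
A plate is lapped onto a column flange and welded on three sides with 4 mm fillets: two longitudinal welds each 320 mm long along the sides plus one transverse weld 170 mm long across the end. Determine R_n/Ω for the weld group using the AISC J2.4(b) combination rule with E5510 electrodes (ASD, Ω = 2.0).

E55XX → F_EXX = 550 MPa.
t_e = 0.707 × 4 = 2.828 mm.
R_nwl = 0.6 × 550 × 2.828 × 640 × 10⁻³ = 597.3 kN (longitudinal, 2 welds).
R_nwt = 0.6 × 550 × 2.828 × 170 × 10⁻³ = 158.7 kN (transverse, base value).
(i) R_nwl + R_nwt = 755.9 kN; (ii) 0.85 R_nwl + 1.5 R_nwt = 745.7 kN.
R_n = max = 755.9 kN [governs: (i)]; R_n/Ω = 378 kN.

R_n/Ω ≈ 378 kN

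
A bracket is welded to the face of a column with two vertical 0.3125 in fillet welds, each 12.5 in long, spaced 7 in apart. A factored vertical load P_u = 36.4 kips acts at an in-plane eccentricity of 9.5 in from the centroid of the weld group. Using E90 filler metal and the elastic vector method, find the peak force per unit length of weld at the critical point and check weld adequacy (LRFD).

E90XX → F_EXX = 90 ksi.
Total weld length L_w = 25 in. Treat welds as unit-width lines.
Polar moment about centroid: J = 2[d³/12 + d(b/2)²] = 2[12.5³/12 + 12.5×3.5²] = 631.8 in³.
Direct shear f_v = P/L_w = 36.4 / 25 = 1.456 kip/in (vertical).
Torsion M = P·e = 36.4 × 9.5 = 345.8 kip·in.
Critical point at (x, y) = (3.5, 6.25) from centroid. f_tx = M·y/J = 3.421 kip/in; f_ty = M·x/J = 1.916 kip/in.
Resultant f_max = √[f_tx² + (f_v + f_ty)²] = √[3.421² + (1.456 + 1.916)²] = 4.803 kip/in.
Capacity per unit length: φr_n = 0.75 × 0.6 × 90 × (0.707 × 0.3125) = 8.948 kip/in.
4.803 ≤ 8.948 → adequate.

f_max ≈ 4.8 kip/in; adequate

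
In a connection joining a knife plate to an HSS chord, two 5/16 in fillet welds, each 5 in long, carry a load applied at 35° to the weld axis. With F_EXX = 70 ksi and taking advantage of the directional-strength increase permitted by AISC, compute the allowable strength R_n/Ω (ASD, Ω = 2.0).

t_e = 0.707 × 0.3125 = 0.2209 in; A_we = 0.2209 × 10 = 2.209 in².
Directional factor: 1.0 + 0.5 sin^1.5(35°) = 1.217.
F_nw = 0.6 × 70 × 1.217 = 51.12 ksi.
R_n/Ω = (51.12 × 2.209) / 2.0 = 56.47 kips.

R_n/Ω ≈ 56.5 kips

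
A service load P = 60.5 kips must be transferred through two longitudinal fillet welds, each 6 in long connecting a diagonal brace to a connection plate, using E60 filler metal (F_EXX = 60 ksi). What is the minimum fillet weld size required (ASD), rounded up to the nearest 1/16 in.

w = 7/16 in

Total weld length L = 12 in.
Required throat t_e = P × Ω / (0.6 F_EXX × L) = 60.5 × 2.0 / (0.6 × 60 × 12) = 0.2801 in.
Required leg w = t_e / 0.707 = 0.3962 in → use 7/16 in.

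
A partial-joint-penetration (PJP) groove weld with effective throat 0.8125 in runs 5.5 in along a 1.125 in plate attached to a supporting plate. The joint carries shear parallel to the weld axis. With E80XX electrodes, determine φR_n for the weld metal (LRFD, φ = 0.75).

φR_n ≈ 161 kips

E80XX → F_EXX = 80 ksi.
Effective throat (given) t_e = 0.8125 in.
A_we = 0.8125 × 5.5 = 4.469 in².
F_nw = 0.6 F_EXX = 48 ksi.
φR_n = 0.75 × 48 × 4.469 = 160.9 kips.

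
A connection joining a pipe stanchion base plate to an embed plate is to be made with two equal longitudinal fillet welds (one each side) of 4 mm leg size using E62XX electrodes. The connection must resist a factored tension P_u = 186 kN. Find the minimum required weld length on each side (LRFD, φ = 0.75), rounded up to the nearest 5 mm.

L = 120 mm on each side

E62XX → F_EXX = 620 MPa.
Throat t_e = 0.707 × 4 = 2.828 mm.
φr_n = 0.75 × 0.6 × 620 × 2.828 × 10⁻³ = 0.789 kN/mm.
L_req = P_u / φr_n = 186 / 0.789 = 235.7 mm total.
Per side: 235.7 / 2 = 117.9 mm.
Round up → use L = 120 mm on each side.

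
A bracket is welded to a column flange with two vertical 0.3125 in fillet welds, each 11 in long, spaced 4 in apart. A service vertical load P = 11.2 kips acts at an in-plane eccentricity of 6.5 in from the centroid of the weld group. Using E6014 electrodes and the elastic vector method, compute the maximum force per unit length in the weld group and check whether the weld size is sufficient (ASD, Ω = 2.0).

E60XX → F_EXX = 60 ksi.
Total weld length L_w = 22 in. Treat welds as unit-width lines.
Polar moment about centroid: J = 2[d³/12 + d(b/2)²] = 2[11³/12 + 11×2²] = 309.8 in³.
Direct shear f_v = P/L_w = 11.2 / 22 = 0.5091 kip/in (vertical).
Torsion M = P·e = 11.2 × 6.5 = 72.8 kip·in.
Critical point at (x, y) = (2, 5.5) from centroid. f_tx = M·y/J = 1.292 kip/in; f_ty = M·x/J = 0.4699 kip/in.
Resultant f_max = √[f_tx² + (f_v + f_ty)²] = √[1.292² + (0.5091 + 0.4699)²] = 1.621 kip/in.
Capacity per unit length: r_n/Ω = (1/2.0) × 0.6 × 60 × (0.707 × 0.3125) = 3.977 kip/in.
1.621 ≤ 3.977 → adequate.

f_max ≈ 1.62 kip/in; adequate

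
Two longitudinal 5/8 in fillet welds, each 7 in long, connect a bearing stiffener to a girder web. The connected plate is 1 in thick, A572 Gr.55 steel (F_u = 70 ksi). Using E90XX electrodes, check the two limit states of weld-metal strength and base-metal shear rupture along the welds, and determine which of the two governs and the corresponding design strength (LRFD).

E90XX → F_EXX = 90 ksi.
t_e = 0.707 × 0.625 = 0.4419 in; L = 14 in.
Weld metal: φR_n = 0.75 × 0.6 × 90 × 0.4419 × 14 = 250.5 kip.
Base metal (shear rupture): φR_n = 0.75 × 0.6 × 70 × 1 × 14 = 441 kip.
Governing: weld metal.

φR_n ≈ 251 kip (weld metal governs)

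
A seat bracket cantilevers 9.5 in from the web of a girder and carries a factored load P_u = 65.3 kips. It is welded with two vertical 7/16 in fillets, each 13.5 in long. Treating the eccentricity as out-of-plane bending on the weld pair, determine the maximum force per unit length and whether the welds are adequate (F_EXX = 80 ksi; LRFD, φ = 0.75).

f_max ≈ 10.5 kip/in; adequate

L_w = 2 × 13.5 = 27 in; section modulus (unit throat) S = 2 × L²/6 = 60.75 in².
Direct shear f_v = P/L_w = 65.3/27 = 2.419 kip/in.
Moment M = P × e = 65.3 × 9.5 = 620.35 kip·in; bending f_b = M/S = 10.21 kip/in.
f_max = √(f_v² + f_b²) = √(2.419² + 10.21²) = 10.49 kip/in.
φr_n = 0.75 × 0.6 × 80 × (0.707 × 0.4375) = 11.14 kip/in → adequate.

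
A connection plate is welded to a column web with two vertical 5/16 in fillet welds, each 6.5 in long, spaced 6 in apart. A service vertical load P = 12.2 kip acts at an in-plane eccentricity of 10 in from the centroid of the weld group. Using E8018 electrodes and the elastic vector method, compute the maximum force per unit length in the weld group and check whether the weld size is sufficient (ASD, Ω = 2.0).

f_max ≈ 4.01 kip/in; adequate

E80XX → F_EXX = 80 ksi.
Total weld length L_w = 13 in. Treat welds as unit-width lines.
Polar moment about centroid: J = 2[d³/12 + d(b/2)²] = 2[6.5³/12 + 6.5×3²] = 162.8 in³.
Direct shear f_v = P/L_w = 12.2 / 13 = 0.9385 kip/in (vertical).
Torsion M = P·e = 12.2 × 10 = 122 kip·in.
Critical point at (x, y) = (3, 3.25) from centroid. f_tx = M·y/J = 2.436 kip/in; f_ty = M·x/J = 2.249 kip/in.
Resultant f_max = √[f_tx² + (f_v + f_ty)²] = √[2.436² + (0.9385 + 2.249)²] = 4.011 kip/in.
Capacity per unit length: r_n/Ω = (1/2.0) × 0.6 × 80 × (0.707 × 0.3125) = 5.302 kip/in.
4.011 ≤ 5.302 → adequate.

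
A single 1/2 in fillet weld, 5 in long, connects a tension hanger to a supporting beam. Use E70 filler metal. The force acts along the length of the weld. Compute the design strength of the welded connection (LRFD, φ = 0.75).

φR_n ≈ 55.7 kips

E70XX → F_EXX = 70 ksi.
Effective throat t_e = 0.707 × 0.5 = 0.3535 in.
Total length L = 5 in; A_we = 0.3535 × 5 = 1.767 in².
F_nw = 0.6 F_EXX = 0.6 × 70 = 42 ksi.
φR_n = 0.75 × 42 × 1.767 = 55.68 kips.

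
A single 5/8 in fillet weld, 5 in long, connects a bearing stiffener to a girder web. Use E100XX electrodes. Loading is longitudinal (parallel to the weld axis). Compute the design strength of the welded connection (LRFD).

φR_n ≈ 99.4 kips

E100XX → F_EXX = 100 ksi.
Effective throat t_e = 0.707 × 0.625 = 0.4419 in.
Total length L = 5 in; A_we = 0.4419 × 5 = 2.209 in².
F_nw = 0.6 F_EXX = 0.6 × 100 = 60 ksi.
φR_n = 0.75 × 60 × 2.209 = 99.42 kips.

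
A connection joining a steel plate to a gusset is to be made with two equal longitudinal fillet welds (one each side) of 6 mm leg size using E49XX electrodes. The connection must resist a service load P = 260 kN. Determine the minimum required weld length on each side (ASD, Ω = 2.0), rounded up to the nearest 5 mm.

L = 210 mm on each side

E49XX → F_EXX = 490 MPa.
Throat t_e = 0.707 × 6 = 4.242 mm.
r_n/Ω = (0.6 × 490 × 4.242) / 2.0 = 623.6 N/mm = 0.6236 kN/mm.
L_req = P / (r_n/Ω) = 260 / 0.6236 = 417 mm total.
Per side: 417 / 2 = 208.5 mm.
Round up → use L = 210 mm on each side.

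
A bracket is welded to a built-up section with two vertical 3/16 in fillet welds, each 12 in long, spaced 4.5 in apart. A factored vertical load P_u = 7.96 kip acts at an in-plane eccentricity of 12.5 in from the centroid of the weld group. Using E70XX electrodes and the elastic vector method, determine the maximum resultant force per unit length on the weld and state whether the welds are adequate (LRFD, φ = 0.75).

E70XX → F_EXX = 70 ksi.
Total weld length L_w = 24 in. Treat welds as unit-width lines.
Polar moment about centroid: J = 2[d³/12 + d(b/2)²] = 2[12³/12 + 12×2.25²] = 409.5 in³.
Direct shear f_v = P/L_w = 7.96 / 24 = 0.3317 kip/in (vertical).
Torsion M = P·e = 7.96 × 12.5 = 99.5 kip·in.
Critical point at (x, y) = (2.25, 6) from centroid. f_tx = M·y/J = 1.458 kip/in; f_ty = M·x/J = 0.5467 kip/in.
Resultant f_max = √[f_tx² + (f_v + f_ty)²] = √[1.458² + (0.3317 + 0.5467)²] = 1.702 kip/in.
Capacity per unit length: φr_n = 0.75 × 0.6 × 70 × (0.707 × 0.1875) = 4.176 kip/in.
1.702 ≤ 4.176 → adequate.

f_max ≈ 1.7 kip/in; adequate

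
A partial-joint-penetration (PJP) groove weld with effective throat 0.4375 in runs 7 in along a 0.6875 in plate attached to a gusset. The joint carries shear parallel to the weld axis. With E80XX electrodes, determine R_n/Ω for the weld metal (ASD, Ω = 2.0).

R_n/Ω ≈ 73.5 kips

E80XX → F_EXX = 80 ksi.
Effective throat (given) t_e = 0.4375 in.
A_we = 0.4375 × 7 = 3.062 in².
F_nw = 0.6 F_EXX = 48 ksi.
R_n/Ω = (48 × 3.062) / 2.0 = 73.5 kips.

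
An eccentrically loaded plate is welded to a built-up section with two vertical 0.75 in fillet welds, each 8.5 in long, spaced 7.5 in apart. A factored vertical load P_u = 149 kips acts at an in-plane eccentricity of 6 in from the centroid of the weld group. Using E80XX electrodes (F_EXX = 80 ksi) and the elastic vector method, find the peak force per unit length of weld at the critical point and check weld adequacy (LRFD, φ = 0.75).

Total weld length L_w = 17 in. Treat welds as unit-width lines.
Polar moment about centroid: J = 2[d³/12 + d(b/2)²] = 2[8.5³/12 + 8.5×3.75²] = 341.4 in³.
Direct shear f_v = P/L_w = 149 / 17 = 8.765 kip/in (vertical).
Torsion M = P·e = 149 × 6 = 894 kip·in.
Critical point at (x, y) = (3.75, 4.25) from centroid. f_tx = M·y/J = 11.13 kip/in; f_ty = M·x/J = 9.819 kip/in.
Resultant f_max = √[f_tx² + (f_v + f_ty)²] = √[11.13² + (8.765 + 9.819)²] = 21.66 kip/in.
Capacity per unit length: φr_n = 0.75 × 0.6 × 80 × (0.707 × 0.75) = 19.09 kip/in.
21.66 > 19.09 → NOT adequate.

f_max ≈ 21.7 kip/in; NOT adequate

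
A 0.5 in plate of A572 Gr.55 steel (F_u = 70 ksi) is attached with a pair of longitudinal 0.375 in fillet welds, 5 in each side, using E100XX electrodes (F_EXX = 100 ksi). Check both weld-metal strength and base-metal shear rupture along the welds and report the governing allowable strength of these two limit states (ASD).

R_n/Ω ≈ 79.5 kip (weld metal governs)

t_e = 0.707 × 0.375 = 0.2651 in; L = 10 in.
Weld metal: R_n/Ω = (1/2.0) × 0.6 × 100 × 0.2651 × 10 = 79.54 kip.
Base metal (shear rupture): R_n/Ω = (1/2.0) × 0.6 × 70 × 0.5 × 10 = 105 kip.
Governing: weld metal.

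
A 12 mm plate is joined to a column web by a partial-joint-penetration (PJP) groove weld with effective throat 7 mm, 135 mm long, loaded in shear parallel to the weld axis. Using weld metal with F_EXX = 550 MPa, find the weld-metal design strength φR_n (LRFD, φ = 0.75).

Effective throat (given) t_e = 7 mm.
A_we = 7 × 135 = 945 mm².
F_nw = 0.6 F_EXX = 330 MPa.
φR_n = 0.75 × 330 × 945 × 10⁻³ = 233.9 kN.

φR_n ≈ 234 kN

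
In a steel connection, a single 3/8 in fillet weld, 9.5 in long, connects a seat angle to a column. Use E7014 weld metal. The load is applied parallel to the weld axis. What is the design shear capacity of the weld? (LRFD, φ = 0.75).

E70XX → F_EXX = 70 ksi.
Effective throat t_e = 0.707 × 0.375 = 0.2651 in.
Total length L = 9.5 in; A_we = 0.2651 × 9.5 = 2.519 in².
F_nw = 0.6 F_EXX = 0.6 × 70 = 42 ksi.
φR_n = 0.75 × 42 × 2.519 = 79.34 kip.

φR_n ≈ 79.3 kip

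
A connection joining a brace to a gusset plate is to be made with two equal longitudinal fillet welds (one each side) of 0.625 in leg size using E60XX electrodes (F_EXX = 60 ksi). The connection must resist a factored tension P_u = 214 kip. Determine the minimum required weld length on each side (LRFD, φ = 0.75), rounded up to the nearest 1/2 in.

L = 9 in on each side

Throat t_e = 0.707 × 0.625 = 0.4419 in.
φr_n = 0.75 × 0.6 × 60 × 0.4419 = 11.93 kip/in.
L_req = P_u / φr_n = 214 / 11.93 = 17.94 in total.
Per side: 17.94 / 2 = 8.969 in.
Round up → use L = 9 in on each side.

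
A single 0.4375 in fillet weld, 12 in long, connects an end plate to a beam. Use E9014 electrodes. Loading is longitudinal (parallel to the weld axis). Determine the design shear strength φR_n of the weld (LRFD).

E90XX → F_EXX = 90 ksi.
Effective throat t_e = 0.707 × 0.4375 = 0.3093 in.
Total length L = 12 in; A_we = 0.3093 × 12 = 3.712 in².
F_nw = 0.6 F_EXX = 0.6 × 90 = 54 ksi.
φR_n = 0.75 × 54 × 3.712 = 150.3 kips.

φR_n ≈ 150 kips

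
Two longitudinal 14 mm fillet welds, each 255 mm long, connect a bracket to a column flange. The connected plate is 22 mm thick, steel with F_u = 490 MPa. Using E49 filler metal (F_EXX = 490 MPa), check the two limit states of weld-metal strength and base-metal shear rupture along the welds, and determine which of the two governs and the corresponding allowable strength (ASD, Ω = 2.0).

R_n/Ω ≈ 742 kN (weld metal governs)

t_e = 0.707 × 14 = 9.898 mm; L = 510 mm.
Weld metal: R_n/Ω = (1/2.0) × 0.6 × 490 × 9.898 × 510 × 10⁻³ = 742.1 kN.
Base metal (shear rupture): R_n/Ω = (1/2.0) × 0.6 × 490 × 22 × 510 × 10⁻³ = 1649 kN.
Governing: weld metal.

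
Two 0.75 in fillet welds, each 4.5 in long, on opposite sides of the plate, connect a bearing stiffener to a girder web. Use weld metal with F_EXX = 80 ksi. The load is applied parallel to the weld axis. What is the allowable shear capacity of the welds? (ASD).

R_n/Ω ≈ 115 kip

Effective throat t_e = 0.707 × 0.75 = 0.5302 in.
Total length L = 9 in; A_we = 0.5302 × 9 = 4.772 in².
F_nw = 0.6 F_EXX = 0.6 × 80 = 48 ksi.
R_n = 48 × 4.772 = 229.1 kip; R_n/Ω = 229.1/2.0 = 114.5 kip.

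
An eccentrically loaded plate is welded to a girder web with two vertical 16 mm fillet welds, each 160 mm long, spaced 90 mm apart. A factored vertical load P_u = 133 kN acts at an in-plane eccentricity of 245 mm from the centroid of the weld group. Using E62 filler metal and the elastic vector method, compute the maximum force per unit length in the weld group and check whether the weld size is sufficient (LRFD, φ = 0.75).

f_max ≈ 2480 N/mm; adequate

E62XX → F_EXX = 620 MPa.
Total weld length L_w = 320 mm. Treat welds as unit-width lines.
Polar moment about centroid: J = 2[d³/12 + d(b/2)²] = 2[160³/12 + 160×45²] = 1331000 mm³.
Direct shear f_v = P/L_w = 133×10³ / 320 = 415.6 N/mm (vertical).
Torsion M = P·e = 133×10³ × 245 = 32585000 N·mm.
Critical point at (x, y) = (45, 80) from centroid. f_tx = M·y/J = 1959 N/mm; f_ty = M·x/J = 1102 N/mm.
Resultant f_max = √[f_tx² + (f_v + f_ty)²] = √[1959² + (415.6 + 1102)²] = 2478 N/mm.
Capacity per unit length: φr_n = 0.75 × 0.6 × 620 × (0.707 × 16) = 3156 N/mm.
2478 ≤ 3156 → adequate.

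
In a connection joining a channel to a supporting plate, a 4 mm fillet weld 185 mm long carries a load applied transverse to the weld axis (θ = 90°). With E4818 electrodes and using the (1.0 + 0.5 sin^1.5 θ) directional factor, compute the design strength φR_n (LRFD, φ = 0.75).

φR_n ≈ 170 kN

E48XX → F_EXX = 480 MPa.
t_e = 0.707 × 4 = 2.828 mm; A_we = 2.828 × 185 = 523.2 mm².
Directional factor: 1.0 + 0.5 sin^1.5(90°) = 1.5.
F_nw = 0.6 × 480 × 1.5 = 432 MPa.
φR_n = 0.75 × 432 × 523.2 × 10⁻³ = 169.5 kN.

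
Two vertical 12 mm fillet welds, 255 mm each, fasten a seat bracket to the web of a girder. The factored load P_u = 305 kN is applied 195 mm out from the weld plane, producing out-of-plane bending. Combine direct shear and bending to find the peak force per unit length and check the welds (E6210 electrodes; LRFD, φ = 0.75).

E62XX → F_EXX = 620 MPa.
L_w = 2 × 255 = 510 mm; section modulus (unit throat) S = 2 × L²/6 = 21680 mm².
Direct shear f_v = P/L_w = 305×10³/510 = 598 N/mm.
Moment M = P × e = 305×10³ × 195 = 59475000 N·mm; bending f_b = M/S = 2744 N/mm.
f_max = √(f_v² + f_b²) = √(598² + 2744²) = 2808 N/mm.
φr_n = 0.75 × 0.6 × 620 × (0.707 × 12) = 2367 N/mm → NOT adequate.

f_max ≈ 2810 N/mm; NOT adequate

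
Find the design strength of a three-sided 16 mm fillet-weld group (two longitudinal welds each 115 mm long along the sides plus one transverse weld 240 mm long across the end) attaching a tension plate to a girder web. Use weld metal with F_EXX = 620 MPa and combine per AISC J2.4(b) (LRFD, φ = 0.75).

φR_n ≈ 1750 kN

t_e = 0.707 × 16 = 11.31 mm.
R_nwl = 0.6 × 620 × 11.31 × 230 × 10⁻³ = 967.9 kN (longitudinal, 2 welds).
R_nwt = 0.6 × 620 × 11.31 × 240 × 10⁻³ = 1010 kN (transverse, base value).
(i) R_nwl + R_nwt = 1978 kN; (ii) 0.85 R_nwl + 1.5 R_nwt = 2338 kN.
R_n = max = 2338 kN [governs: (ii)]; φR_n = 1753 kN.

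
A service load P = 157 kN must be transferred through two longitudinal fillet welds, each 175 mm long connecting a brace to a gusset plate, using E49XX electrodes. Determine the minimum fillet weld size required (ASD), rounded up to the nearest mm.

w = 5 mm

E49XX → F_EXX = 490 MPa.
Total weld length L = 350 mm.
Required throat t_e = P × Ω / (0.6 F_EXX × L) = 157 × 2.0 / (0.6 × 490 × 350 × 10⁻³) = 3.052 mm.
Required leg w = t_e / 0.707 = 4.316 mm → use 5 mm.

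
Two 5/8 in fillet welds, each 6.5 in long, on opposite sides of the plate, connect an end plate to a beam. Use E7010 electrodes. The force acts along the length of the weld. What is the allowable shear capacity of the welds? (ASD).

E70XX → F_EXX = 70 ksi.
Effective throat t_e = 0.707 × 0.625 = 0.4419 in.
Total length L = 13 in; A_we = 0.4419 × 13 = 5.744 in².
F_nw = 0.6 F_EXX = 0.6 × 70 = 42 ksi.
R_n = 42 × 5.744 = 241.3 kip; R_n/Ω = 241.3/2.0 = 120.6 kip.

R_n/Ω ≈ 121 kip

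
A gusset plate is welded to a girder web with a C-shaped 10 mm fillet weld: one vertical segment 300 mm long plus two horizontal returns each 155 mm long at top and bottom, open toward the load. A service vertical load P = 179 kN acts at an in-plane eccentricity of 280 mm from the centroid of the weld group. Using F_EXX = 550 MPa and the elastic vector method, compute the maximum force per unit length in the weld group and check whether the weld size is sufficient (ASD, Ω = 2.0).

f_max ≈ 1090 N/mm; adequate

Total weld length L_w = 610 mm. Treat welds as unit-width lines.
Centroid: x̄ = 2×155×77.5 / 610 = 39.39 mm from the vertical weld.
Polar moment about centroid: J = I_x + I_y = [300³/12 + 2×155×150²] + [300×39.39² + 2(155³/12 + 155×38.11²)] = 10760000 mm³.
Direct shear f_v = P/L_w = 179×10³ / 610 = 293.4 N/mm (vertical).
Torsion M = P·e = 179×10³ × 280 = 50120000 N·mm.
Critical point at (x, y) = (115.6, 150) from centroid. f_tx = M·y/J = 698.6 N/mm; f_ty = M·x/J = 538.5 N/mm.
Resultant f_max = √[f_tx² + (f_v + f_ty)²] = √[698.6² + (293.4 + 538.5)²] = 1086 N/mm.
Capacity per unit length: r_n/Ω = (1/2.0) × 0.6 × 550 × (0.707 × 10) = 1167 N/mm.
1086 ≤ 1167 → adequate.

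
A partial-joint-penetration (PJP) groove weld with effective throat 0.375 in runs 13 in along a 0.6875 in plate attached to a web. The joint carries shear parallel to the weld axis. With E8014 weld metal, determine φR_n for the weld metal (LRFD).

φR_n ≈ 176 kip

E80XX → F_EXX = 80 ksi.
Effective throat (given) t_e = 0.375 in.
A_we = 0.375 × 13 = 4.875 in².
F_nw = 0.6 F_EXX = 48 ksi.
φR_n = 0.75 × 48 × 4.875 = 175.5 kip.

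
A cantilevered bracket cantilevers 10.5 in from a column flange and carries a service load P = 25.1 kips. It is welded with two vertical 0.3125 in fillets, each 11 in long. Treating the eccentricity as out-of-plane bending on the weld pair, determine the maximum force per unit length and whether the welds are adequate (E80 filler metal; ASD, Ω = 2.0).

E80XX → F_EXX = 80 ksi.
L_w = 2 × 11 = 22 in; section modulus (unit throat) S = 2 × L²/6 = 40.33 in².
Direct shear f_v = P/L_w = 25.1/22 = 1.141 kip/in.
Moment M = P × e = 25.1 × 10.5 = 263.55 kip·in; bending f_b = M/S = 6.534 kip/in.
f_max = √(f_v² + f_b²) = √(1.141² + 6.534²) = 6.633 kip/in.
r_n/Ω = (1/2.0) × 0.6 × 80 × (0.707 × 0.3125) = 5.302 kip/in → NOT adequate.

f_max ≈ 6.63 kip/in; NOT adequate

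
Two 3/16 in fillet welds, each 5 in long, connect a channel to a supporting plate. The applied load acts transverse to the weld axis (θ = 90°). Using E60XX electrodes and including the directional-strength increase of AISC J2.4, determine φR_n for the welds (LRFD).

φR_n ≈ 53.7 kip

E60XX → F_EXX = 60 ksi.
t_e = 0.707 × 0.1875 = 0.1326 in; A_we = 0.1326 × 10 = 1.326 in².
Directional factor: 1.0 + 0.5 sin^1.5(90°) = 1.5.
F_nw = 0.6 × 60 × 1.5 = 54 ksi.
φR_n = 0.75 × 54 × 1.326 = 53.69 kip.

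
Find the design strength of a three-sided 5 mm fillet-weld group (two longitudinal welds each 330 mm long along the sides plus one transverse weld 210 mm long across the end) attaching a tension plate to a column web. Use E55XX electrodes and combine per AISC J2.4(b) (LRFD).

E55XX → F_EXX = 550 MPa.
t_e = 0.707 × 5 = 3.535 mm.
R_nwl = 0.6 × 550 × 3.535 × 660 × 10⁻³ = 769.9 kN (longitudinal, 2 welds).
R_nwt = 0.6 × 550 × 3.535 × 210 × 10⁻³ = 245 kN (transverse, base value).
(i) R_nwl + R_nwt = 1015 kN; (ii) 0.85 R_nwl + 1.5 R_nwt = 1022 kN.
R_n = max = 1022 kN [governs: (ii)]; φR_n = 766.4 kN.

φR_n ≈ 766 kN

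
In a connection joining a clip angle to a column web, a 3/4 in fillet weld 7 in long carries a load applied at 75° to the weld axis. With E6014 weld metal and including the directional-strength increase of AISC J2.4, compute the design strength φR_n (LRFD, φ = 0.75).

φR_n ≈ 148 kips

E60XX → F_EXX = 60 ksi.
t_e = 0.707 × 0.75 = 0.5302 in; A_we = 0.5302 × 7 = 3.712 in².
Directional factor: 1.0 + 0.5 sin^1.5(75°) = 1.475.
F_nw = 0.6 × 60 × 1.475 = 53.09 ksi.
φR_n = 0.75 × 53.09 × 3.712 = 147.8 kips.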